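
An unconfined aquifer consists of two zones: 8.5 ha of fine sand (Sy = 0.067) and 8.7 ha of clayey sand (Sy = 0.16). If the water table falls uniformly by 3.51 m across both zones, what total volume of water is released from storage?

ΔV ≈ 68800 m³

A₁ = 8.5 ha = 85000 m²; A₂ = 8.7 ha = 87000 m²
ΔV₁ = 0.067 × 85000 × 3.51 = 19990 m³
ΔV₂ = 0.16 × 87000 × 3.51 = 48860 m³
ΔV = ΔV₁ + ΔV₂ = 68850 m³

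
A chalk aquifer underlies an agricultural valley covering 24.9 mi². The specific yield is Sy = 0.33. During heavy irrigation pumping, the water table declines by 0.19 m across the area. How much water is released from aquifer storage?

ΔV ≈ 4.04 × 10^6 m³

A = 24.9 mi² = 6.449 × 10^7 m²
ΔV = Sy × A × Δh = 0.33 × 6.449 × 10^7 m² × 0.19 m = 4.044 × 10^6 m³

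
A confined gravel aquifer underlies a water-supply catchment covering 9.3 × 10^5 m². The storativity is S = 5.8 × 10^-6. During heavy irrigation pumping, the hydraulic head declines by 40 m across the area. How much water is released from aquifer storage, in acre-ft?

ΔV = S × A × Δh = 5.8 × 10^-6 × 9.3 × 10^5 m² × 40 m = 215.8 m³
ΔV = 215.8 m³ = 0.1749 acre-ft

ΔV ≈ 0.175 acre-ft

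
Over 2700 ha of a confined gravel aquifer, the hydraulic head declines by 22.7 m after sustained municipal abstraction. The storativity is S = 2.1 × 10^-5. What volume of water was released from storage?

A = 2700 ha = 2.7 × 10^7 m²
ΔV = S × A × Δh = 2.1 × 10^-5 × 2.7 × 10^7 m² × 22.7 m = 12870 m³

ΔV ≈ 12900 m³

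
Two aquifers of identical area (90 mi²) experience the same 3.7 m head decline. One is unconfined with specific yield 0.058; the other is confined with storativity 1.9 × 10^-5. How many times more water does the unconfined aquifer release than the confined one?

ΔV_u / ΔV_c ≈ 3050

A = 90 mi² = 2.331 × 10^8 m²
Unconfined: ΔV_u = Sy × A × Δh = 0.058 × 2.331 × 10^8 × 3.7 = 5.002 × 10^7 m³
Confined: ΔV_c = S × A × Δh = 1.9 × 10^-5 × 2.331 × 10^8 × 3.7 = 16390 m³
Ratio = ΔV_u / ΔV_c = Sy / S = 0.058 / 1.9 × 10^-5 = 3053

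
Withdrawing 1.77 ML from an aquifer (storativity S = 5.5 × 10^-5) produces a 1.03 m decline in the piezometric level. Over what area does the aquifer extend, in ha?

A ≈ 3120 ha

ΔV = 1.77 ML = 1770 m³
A = ΔV / (S × Δh) = 1770 / (5.5 × 10^-5 × 1.03) = 3.124 × 10^7 m²
A = 3.124 × 10^7 m² = 3124 ha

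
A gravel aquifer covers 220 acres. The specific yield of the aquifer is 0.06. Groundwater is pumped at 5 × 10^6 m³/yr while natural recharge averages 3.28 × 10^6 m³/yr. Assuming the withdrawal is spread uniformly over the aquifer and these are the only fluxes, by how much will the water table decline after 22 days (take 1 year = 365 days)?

A = 220 acres = 8.903 × 10^5 m²
Net abstraction = 5 × 10^6 − 3.28 × 10^6 = 1.72 × 10^6 m³/yr
Q_net = 1.72 × 10^6 m³/yr = 4712 m³/d
ΔV = Q × t = 4712 m³/d × 22 d = 1.037 × 10^5 m³
Δh = ΔV / (Sy × A) = 1.037 × 10^5 / (0.06 × 8.903 × 10^5) = 1.941 m

Δh ≈ 1.94 m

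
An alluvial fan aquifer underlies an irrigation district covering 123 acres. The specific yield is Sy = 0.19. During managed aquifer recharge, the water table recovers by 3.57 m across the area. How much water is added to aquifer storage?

A = 123 acres = 4.978 × 10^5 m²
ΔV = Sy × A × Δh = 0.19 × 4.978 × 10^5 m² × 3.57 m = 3.376 × 10^5 m³

ΔV ≈ 3.38 × 10^5 m³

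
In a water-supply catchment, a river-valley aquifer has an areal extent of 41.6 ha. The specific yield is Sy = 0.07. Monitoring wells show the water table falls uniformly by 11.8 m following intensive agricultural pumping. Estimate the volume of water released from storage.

A = 41.6 ha = 4.16 × 10^5 m²
ΔV = Sy × A × Δh = 0.07 × 4.16 × 10^5 m² × 11.8 m = 3.436 × 10^5 m³

ΔV ≈ 3.44 × 10^5 m³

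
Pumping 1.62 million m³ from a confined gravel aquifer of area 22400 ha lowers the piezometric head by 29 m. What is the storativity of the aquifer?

A = 22400 ha = 2.24 × 10^8 m²
ΔV = 1.62 million m³ = 1.62 × 10^6 m³
S = ΔV / (A × Δh) = 1.62 × 10^6 m³ / (2.24 × 10^8 m² × 29 m) = 2.494 × 10^-4

S ≈ 2.5 × 10^-4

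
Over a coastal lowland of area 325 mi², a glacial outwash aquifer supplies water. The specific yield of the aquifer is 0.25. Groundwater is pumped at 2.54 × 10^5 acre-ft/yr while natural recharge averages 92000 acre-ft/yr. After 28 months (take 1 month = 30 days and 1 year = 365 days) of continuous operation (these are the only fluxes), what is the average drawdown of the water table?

A = 325 mi² = 8.417 × 10^8 m²
Net abstraction = 2.54 × 10^5 − 92000 = 1.62 × 10^5 acre-ft/yr
Q_net = 1.62 × 10^5 acre-ft/yr = 5.475 × 10^5 m³/d
t = 28 months = 840 d
ΔV = Q × t = 5.475 × 10^5 m³/d × 840 d = 4.599 × 10^8 m³
Δh = ΔV / (Sy × A) = 4.599 × 10^8 / (0.25 × 8.417 × 10^8) = 2.185 m

Δh ≈ 2.19 m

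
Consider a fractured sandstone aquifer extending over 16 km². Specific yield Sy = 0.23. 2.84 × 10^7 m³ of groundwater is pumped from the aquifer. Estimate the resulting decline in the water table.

Δh ≈ 7.72 m

A = 16 km² = 1.6 × 10^7 m²
Δh = ΔV / (Sy × A) = 2.84 × 10^7 m³ / (0.23 × 1.6 × 10^7 m²) = 7.717 m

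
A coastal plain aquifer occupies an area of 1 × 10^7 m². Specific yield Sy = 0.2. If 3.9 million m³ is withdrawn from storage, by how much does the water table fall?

ΔV = 3.9 million m³ = 3.9 × 10^6 m³
Δh = ΔV / (Sy × A) = 3.9 × 10^6 m³ / (0.2 × 1 × 10^7 m²) = 1.95 m

Δh ≈ 1.95 m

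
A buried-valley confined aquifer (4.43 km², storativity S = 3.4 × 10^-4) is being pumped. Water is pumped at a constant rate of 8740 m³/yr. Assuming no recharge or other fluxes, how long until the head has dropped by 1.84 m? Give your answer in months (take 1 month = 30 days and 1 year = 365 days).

t ≈ 3.86 months

A = 4.43 km² = 4.43 × 10^6 m²
ΔV = S × A × Δh = 3.4 × 10^-4 × 4.43 × 10^6 × 1.84 = 2771 m³
Q = 8740 m³/yr = 23.95 m³/d
t = ΔV / Q = 2771 m³ / 23.95 m³/d = 115.7 d
t = 115.7 d ≈ 3.858 months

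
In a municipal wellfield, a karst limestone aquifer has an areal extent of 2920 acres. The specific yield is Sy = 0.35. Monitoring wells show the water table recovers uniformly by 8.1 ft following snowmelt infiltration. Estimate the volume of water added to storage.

ΔV ≈ 1.02 × 10^7 m³

A = 2920 acres = 1.182 × 10^7 m²
Δh = 8.1 ft = 2.469 m
ΔV = Sy × A × Δh = 0.35 × 1.182 × 10^7 m² × 2.469 m = 1.021 × 10^7 m³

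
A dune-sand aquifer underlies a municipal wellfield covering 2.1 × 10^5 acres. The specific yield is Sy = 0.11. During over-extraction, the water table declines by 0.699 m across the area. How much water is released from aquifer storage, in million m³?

ΔV ≈ 65.3 million m³

A = 2.1 × 10^5 acres = 8.498 × 10^8 m²
ΔV = Sy × A × Δh = 0.11 × 8.498 × 10^8 m² × 0.699 m = 6.534 × 10^7 m³
ΔV = 6.534 × 10^7 m³ = 65.34 million m³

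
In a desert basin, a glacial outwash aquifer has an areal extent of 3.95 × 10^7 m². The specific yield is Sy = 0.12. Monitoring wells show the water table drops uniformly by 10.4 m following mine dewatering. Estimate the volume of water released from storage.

ΔV = Sy × A × Δh = 0.12 × 3.95 × 10^7 m² × 10.4 m = 4.93 × 10^7 m³

ΔV ≈ 4.93 × 10^7 m³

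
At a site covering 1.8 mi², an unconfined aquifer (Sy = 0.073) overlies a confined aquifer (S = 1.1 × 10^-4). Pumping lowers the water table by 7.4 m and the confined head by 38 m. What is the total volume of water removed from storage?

A = 1.8 mi² = 4.662 × 10^6 m²
Unconfined: ΔV_u = Sy × A × Δh_u = 0.073 × 4.662 × 10^6 × 7.4 = 2.518 × 10^6 m³
Confined: ΔV_c = S × A × Δh_c = 1.1 × 10^-4 × 4.662 × 10^6 × 38 = 19490 m³
Total ΔV = 2.518 × 10^6 + 19490 = 2.538 × 10^6 m³

ΔV ≈ 2.54 × 10^6 m³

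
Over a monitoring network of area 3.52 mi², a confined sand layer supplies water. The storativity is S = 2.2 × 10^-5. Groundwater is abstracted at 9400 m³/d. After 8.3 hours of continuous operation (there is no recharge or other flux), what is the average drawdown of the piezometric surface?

Δh ≈ 16.2 m

A = 3.52 mi² = 9.117 × 10^6 m²
t = 8.3 hours = 0.3458 d
ΔV = Q × t = 9400 m³/d × 0.3458 d = 3251 m³
Δh = ΔV / (S × A) = 3251 / (2.2 × 10^-5 × 9.117 × 10^6) = 16.21 m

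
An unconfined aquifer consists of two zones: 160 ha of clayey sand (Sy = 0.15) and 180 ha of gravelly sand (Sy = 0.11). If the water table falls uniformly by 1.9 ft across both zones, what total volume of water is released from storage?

ΔV ≈ 2.54 × 10^5 m³

A₁ = 160 ha = 1.6 × 10^6 m²; A₂ = 180 ha = 1.8 × 10^6 m²
Δh = 1.9 ft = 0.5791 m
ΔV₁ = 0.15 × 1.6 × 10^6 × 0.5791 = 1.39 × 10^5 m³
ΔV₂ = 0.11 × 1.8 × 10^6 × 0.5791 = 1.147 × 10^5 m³
ΔV = ΔV₁ + ΔV₂ = 2.537 × 10^5 m³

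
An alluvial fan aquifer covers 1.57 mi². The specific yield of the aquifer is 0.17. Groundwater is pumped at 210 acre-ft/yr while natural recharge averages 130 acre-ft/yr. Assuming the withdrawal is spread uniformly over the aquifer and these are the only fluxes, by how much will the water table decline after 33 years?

A = 1.57 mi² = 4.066 × 10^6 m²
Net abstraction = 210 − 130 = 80 acre-ft/yr
Q_net = 80 acre-ft/yr = 270.4 m³/d
t = 33 years = 12040 d
ΔV = Q × t = 270.4 m³/d × 12040 d = 3.256 × 10^6 m³
Δh = ΔV / (Sy × A) = 3.256 × 10^6 / (0.17 × 4.066 × 10^6) = 4.711 m

Δh ≈ 4.71 m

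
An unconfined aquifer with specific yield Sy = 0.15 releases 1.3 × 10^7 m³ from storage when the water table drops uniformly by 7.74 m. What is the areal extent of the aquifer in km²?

A = ΔV / (Sy × Δh) = 1.3 × 10^7 / (0.15 × 7.74) = 1.12 × 10^7 m²
A = 1.12 × 10^7 m² = 11.2 km²

A ≈ 11.2 km²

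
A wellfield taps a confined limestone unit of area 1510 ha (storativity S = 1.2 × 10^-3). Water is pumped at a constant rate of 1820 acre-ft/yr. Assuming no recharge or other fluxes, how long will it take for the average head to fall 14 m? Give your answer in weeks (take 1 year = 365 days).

A = 1510 ha = 1.51 × 10^7 m²
ΔV = S × A × Δh = 0.0012 × 1.51 × 10^7 × 14 = 2.537 × 10^5 m³
Q = 1820 acre-ft/yr = 6151 m³/d
t = ΔV / Q = 2.537 × 10^5 m³ / 6151 m³/d = 41.25 d
t = 41.25 d ≈ 5.892 weeks

t ≈ 5.89 weeks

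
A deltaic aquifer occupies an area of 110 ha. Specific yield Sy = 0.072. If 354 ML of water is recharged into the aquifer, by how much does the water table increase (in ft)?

A = 110 ha = 1.1 × 10^6 m²
ΔV = 354 ML = 3.54 × 10^5 m³
Δh = ΔV / (Sy × A) = 3.54 × 10^5 m³ / (0.072 × 1.1 × 10^6 m²) = 4.47 m
Δh = 4.47 m = 14.66 ft

Δh ≈ 14.7 ft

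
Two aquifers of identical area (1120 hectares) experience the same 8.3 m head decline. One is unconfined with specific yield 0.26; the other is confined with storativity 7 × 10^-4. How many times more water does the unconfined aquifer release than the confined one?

ΔV_u / ΔV_c ≈ 371

A = 1120 hectares = 1.12 × 10^7 m²
Unconfined: ΔV_u = Sy × A × Δh = 0.26 × 1.12 × 10^7 × 8.3 = 2.417 × 10^7 m³
Confined: ΔV_c = S × A × Δh = 7 × 10^-4 × 1.12 × 10^7 × 8.3 = 65070 m³
Ratio = ΔV_u / ΔV_c = Sy / S = 0.26 / 7 × 10^-4 = 371.4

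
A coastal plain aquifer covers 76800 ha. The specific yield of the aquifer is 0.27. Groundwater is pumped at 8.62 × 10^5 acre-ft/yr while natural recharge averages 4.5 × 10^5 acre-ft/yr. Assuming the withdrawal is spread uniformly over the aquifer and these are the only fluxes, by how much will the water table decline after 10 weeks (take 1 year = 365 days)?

A = 76800 ha = 7.68 × 10^8 m²
Net abstraction = 8.62 × 10^5 − 4.5 × 10^5 = 4.12 × 10^5 acre-ft/yr
Q_net = 4.12 × 10^5 acre-ft/yr = 1.392 × 10^6 m³/d
t = 10 weeks = 70 d
ΔV = Q × t = 1.392 × 10^6 m³/d × 70 d = 9.746 × 10^7 m³
Δh = ΔV / (Sy × A) = 9.746 × 10^7 / (0.27 × 7.68 × 10^8) = 0.47 m

Δh ≈ 0.47 m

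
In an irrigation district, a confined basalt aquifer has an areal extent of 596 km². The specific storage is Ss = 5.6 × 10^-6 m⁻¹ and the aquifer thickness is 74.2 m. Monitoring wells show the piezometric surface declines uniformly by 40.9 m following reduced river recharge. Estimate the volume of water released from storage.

ΔV ≈ 1.01 × 10^7 m³

S = Ss × b = 5.6 × 10^-6 m⁻¹ × 74.2 m = 4.155 × 10^-4
A = 596 km² = 5.96 × 10^8 m²
ΔV = S × A × Δh = 4.155 × 10^-4 × 5.96 × 10^8 m² × 40.9 m = 1.013 × 10^7 m³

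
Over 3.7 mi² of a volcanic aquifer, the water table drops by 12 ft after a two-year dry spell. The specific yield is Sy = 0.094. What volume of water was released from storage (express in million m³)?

A = 3.7 mi² = 9.583 × 10^6 m²
Δh = 12 ft = 3.658 m
ΔV = Sy × A × Δh = 0.094 × 9.583 × 10^6 m² × 3.658 m = 3.295 × 10^6 m³
ΔV = 3.295 × 10^6 m³ = 3.295 million m³

ΔV ≈ 3.29 million m³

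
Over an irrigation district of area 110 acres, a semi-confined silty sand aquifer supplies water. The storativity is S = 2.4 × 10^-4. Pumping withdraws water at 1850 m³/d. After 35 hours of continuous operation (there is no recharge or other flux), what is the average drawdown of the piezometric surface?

A = 110 acres = 4.452 × 10^5 m²
t = 35 hours = 1.458 d
ΔV = Q × t = 1850 m³/d × 1.458 d = 2698 m³
Δh = ΔV / (S × A) = 2698 / (2.4 × 10^-4 × 4.452 × 10^5) = 25.25 m

Δh ≈ 25.3 m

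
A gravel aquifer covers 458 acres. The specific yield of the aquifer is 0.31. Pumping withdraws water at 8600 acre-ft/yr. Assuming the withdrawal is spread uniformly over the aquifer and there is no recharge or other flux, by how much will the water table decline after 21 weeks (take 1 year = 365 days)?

Δh ≈ 7.44 m

A = 458 acres = 1.853 × 10^6 m²
Q = 8600 acre-ft/yr = 29060 m³/d
t = 21 weeks = 147 d
ΔV = Q × t = 29060 m³/d × 147 d = 4.272 × 10^6 m³
Δh = ΔV / (Sy × A) = 4.272 × 10^6 / (0.31 × 1.853 × 10^6) = 7.436 m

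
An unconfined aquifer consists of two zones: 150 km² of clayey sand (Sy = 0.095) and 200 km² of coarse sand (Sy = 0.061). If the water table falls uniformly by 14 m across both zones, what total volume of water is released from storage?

ΔV ≈ 3.7 × 10^8 m³

A₁ = 150 km² = 1.5 × 10^8 m²; A₂ = 200 km² = 2 × 10^8 m²
ΔV₁ = 0.095 × 1.5 × 10^8 × 14 = 1.995 × 10^8 m³
ΔV₂ = 0.061 × 2 × 10^8 × 14 = 1.708 × 10^8 m³
ΔV = ΔV₁ + ΔV₂ = 3.703 × 10^8 m³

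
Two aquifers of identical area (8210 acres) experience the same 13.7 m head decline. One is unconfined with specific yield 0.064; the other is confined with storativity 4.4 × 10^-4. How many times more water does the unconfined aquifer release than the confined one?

A = 8210 acres = 3.322 × 10^7 m²
Unconfined: ΔV_u = Sy × A × Δh = 0.064 × 3.322 × 10^7 × 13.7 = 2.913 × 10^7 m³
Confined: ΔV_c = S × A × Δh = 4.4 × 10^-4 × 3.322 × 10^7 × 13.7 = 2.003 × 10^5 m³
Ratio = ΔV_u / ΔV_c = Sy / S = 0.064 / 4.4 × 10^-4 = 145.5

ΔV_u / ΔV_c ≈ 145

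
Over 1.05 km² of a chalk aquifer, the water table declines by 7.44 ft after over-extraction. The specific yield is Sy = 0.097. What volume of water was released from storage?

ΔV ≈ 2.31 × 10^5 m³

A = 1.05 km² = 1.05 × 10^6 m²
Δh = 7.44 ft = 2.268 m
ΔV = Sy × A × Δh = 0.097 × 1.05 × 10^6 m² × 2.268 m = 2.31 × 10^5 m³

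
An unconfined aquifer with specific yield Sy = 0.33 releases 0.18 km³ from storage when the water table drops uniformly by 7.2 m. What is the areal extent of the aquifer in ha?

ΔV = 0.18 km³ = 1.8 × 10^8 m³
A = ΔV / (Sy × Δh) = 1.8 × 10^8 / (0.33 × 7.2) = 7.576 × 10^7 m²
A = 7.576 × 10^7 m² = 7576 ha

A ≈ 7580 ha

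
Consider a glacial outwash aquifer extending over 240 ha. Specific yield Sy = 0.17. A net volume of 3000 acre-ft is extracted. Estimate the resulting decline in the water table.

Δh ≈ 9.07 m

A = 240 ha = 2.4 × 10^6 m²
ΔV = 3000 acre-ft = 3.7 × 10^6 m³
Δh = ΔV / (Sy × A) = 3.7 × 10^6 m³ / (0.17 × 2.4 × 10^6 m²) = 9.07 m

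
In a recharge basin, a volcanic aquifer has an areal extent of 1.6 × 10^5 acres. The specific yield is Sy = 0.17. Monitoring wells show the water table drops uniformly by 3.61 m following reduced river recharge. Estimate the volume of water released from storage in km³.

ΔV ≈ 0.397 km³

A = 1.6 × 10^5 acres = 6.475 × 10^8 m²
ΔV = Sy × A × Δh = 0.17 × 6.475 × 10^8 m² × 3.61 m = 3.974 × 10^8 m³
ΔV = 3.974 × 10^8 m³ = 0.3974 km³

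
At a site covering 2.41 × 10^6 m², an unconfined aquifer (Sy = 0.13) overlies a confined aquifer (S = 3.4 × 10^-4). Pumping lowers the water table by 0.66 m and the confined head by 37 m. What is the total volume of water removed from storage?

Unconfined: ΔV_u = Sy × A × Δh_u = 0.13 × 2.41 × 10^6 × 0.66 = 2.068 × 10^5 m³
Confined: ΔV_c = S × A × Δh_c = 3.4 × 10^-4 × 2.41 × 10^6 × 37 = 30320 m³
Total ΔV = 2.068 × 10^5 + 30320 = 2.371 × 10^5 m³

ΔV ≈ 2.37 × 10^5 m³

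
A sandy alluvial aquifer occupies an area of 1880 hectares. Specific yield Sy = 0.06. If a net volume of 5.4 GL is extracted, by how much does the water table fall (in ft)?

A = 1880 hectares = 1.88 × 10^7 m²
ΔV = 5.4 GL = 5.4 × 10^6 m³
Δh = ΔV / (Sy × A) = 5.4 × 10^6 m³ / (0.06 × 1.88 × 10^7 m²) = 4.787 m
Δh = 4.787 m = 15.71 ft

Δh ≈ 15.7 ft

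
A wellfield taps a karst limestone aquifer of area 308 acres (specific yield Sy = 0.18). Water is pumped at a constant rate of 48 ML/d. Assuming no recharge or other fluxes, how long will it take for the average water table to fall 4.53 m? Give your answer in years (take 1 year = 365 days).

t ≈ 0.058 years

A = 308 acres = 1.246 × 10^6 m²
ΔV = Sy × A × Δh = 0.18 × 1.246 × 10^6 × 4.53 = 1.016 × 10^6 m³
Q = 48 ML/d = 48000 m³/d
t = ΔV / Q = 1.016 × 10^6 m³ / 48000 m³/d = 21.17 d
t = 21.17 d ≈ 0.05801 years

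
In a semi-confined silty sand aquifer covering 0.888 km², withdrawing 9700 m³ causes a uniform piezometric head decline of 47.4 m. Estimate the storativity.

A = 0.888 km² = 8.88 × 10^5 m²
S = ΔV / (A × Δh) = 9700 m³ / (8.88 × 10^5 m² × 47.4 m) = 2.305 × 10^-4

S ≈ 2.3 × 10^-4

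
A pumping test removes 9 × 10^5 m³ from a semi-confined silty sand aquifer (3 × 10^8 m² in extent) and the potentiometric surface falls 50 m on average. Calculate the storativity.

S = ΔV / (A × Δh) = 9 × 10^5 m³ / (3 × 10^8 m² × 50 m) = 6 × 10^-5

S ≈ 6 × 10^-5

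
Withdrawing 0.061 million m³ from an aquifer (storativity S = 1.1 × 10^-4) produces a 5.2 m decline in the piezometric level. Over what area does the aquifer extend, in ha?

A ≈ 10700 ha

ΔV = 0.061 million m³ = 61000 m³
A = ΔV / (S × Δh) = 61000 / (1.1 × 10^-4 × 5.2) = 1.066 × 10^8 m²
A = 1.066 × 10^8 m² = 10660 ha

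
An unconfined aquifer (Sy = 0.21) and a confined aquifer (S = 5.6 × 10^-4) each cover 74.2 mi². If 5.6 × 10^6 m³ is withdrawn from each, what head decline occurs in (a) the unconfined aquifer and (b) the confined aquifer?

Δh_u ≈ 0.139 m; Δh_c ≈ 52 m

A = 74.2 mi² = 1.922 × 10^8 m²
Unconfined: Δh_u = ΔV/(Sy·A) = 5.6 × 10^6/(0.21 × 1.922 × 10^8) = 0.1388 m
Confined: Δh_c = ΔV/(S·A) = 5.6 × 10^6/(5.6 × 10^-4 × 1.922 × 10^8) = 52.04 m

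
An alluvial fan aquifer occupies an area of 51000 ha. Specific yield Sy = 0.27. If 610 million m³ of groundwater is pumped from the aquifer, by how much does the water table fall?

A = 51000 ha = 5.1 × 10^8 m²
ΔV = 610 million m³ = 6.1 × 10^8 m³
Δh = ΔV / (Sy × A) = 6.1 × 10^8 m³ / (0.27 × 5.1 × 10^8 m²) = 4.43 m

Δh ≈ 4.43 m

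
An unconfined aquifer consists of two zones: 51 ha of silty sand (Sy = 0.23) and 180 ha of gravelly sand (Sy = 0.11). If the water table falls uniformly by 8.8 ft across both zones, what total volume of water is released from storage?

ΔV ≈ 8.46 × 10^5 m³

A₁ = 51 ha = 5.1 × 10^5 m²; A₂ = 180 ha = 1.8 × 10^6 m²
Δh = 8.8 ft = 2.682 m
ΔV₁ = 0.23 × 5.1 × 10^5 × 2.682 = 3.146 × 10^5 m³
ΔV₂ = 0.11 × 1.8 × 10^6 × 2.682 = 5.311 × 10^5 m³
ΔV = ΔV₁ + ΔV₂ = 8.457 × 10^5 m³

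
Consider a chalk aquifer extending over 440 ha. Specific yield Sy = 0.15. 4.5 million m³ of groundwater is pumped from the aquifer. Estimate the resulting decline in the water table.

A = 440 ha = 4.4 × 10^6 m²
ΔV = 4.5 million m³ = 4.5 × 10^6 m³
Δh = ΔV / (Sy × A) = 4.5 × 10^6 m³ / (0.15 × 4.4 × 10^6 m²) = 6.818 m

Δh ≈ 6.82 m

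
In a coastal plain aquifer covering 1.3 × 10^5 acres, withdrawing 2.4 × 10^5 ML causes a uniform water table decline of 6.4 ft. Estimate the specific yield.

A = 1.3 × 10^5 acres = 5.261 × 10^8 m²
Δh = 6.4 ft = 1.951 m
ΔV = 2.4 × 10^5 ML = 2.4 × 10^8 m³
Sy = ΔV / (A × Δh) = 2.4 × 10^8 m³ / (5.261 × 10^8 m² × 1.951 m) = 0.2339

Sy ≈ 0.23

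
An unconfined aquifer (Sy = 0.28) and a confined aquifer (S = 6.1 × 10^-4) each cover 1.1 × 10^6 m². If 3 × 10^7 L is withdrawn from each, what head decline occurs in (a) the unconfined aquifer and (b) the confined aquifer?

ΔV = 3 × 10^7 L = 30000 m³
Unconfined: Δh_u = ΔV/(Sy·A) = 30000/(0.28 × 1.1 × 10^6) = 0.0974 m
Confined: Δh_c = ΔV/(S·A) = 30000/(6.1 × 10^-4 × 1.1 × 10^6) = 44.71 m

Δh_u ≈ 0.0974 m; Δh_c ≈ 44.7 m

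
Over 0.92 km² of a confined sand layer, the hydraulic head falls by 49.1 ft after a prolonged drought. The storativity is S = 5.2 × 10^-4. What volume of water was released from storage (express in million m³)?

ΔV ≈ 0.00716 million m³

A = 0.92 km² = 9.2 × 10^5 m²
Δh = 49.1 ft = 14.97 m
ΔV = S × A × Δh = 5.2 × 10^-4 × 9.2 × 10^5 m² × 14.97 m = 7160 m³
ΔV = 7160 m³ = 0.00716 million m³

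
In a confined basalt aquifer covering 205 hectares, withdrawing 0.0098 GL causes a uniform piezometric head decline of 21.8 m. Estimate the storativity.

A = 205 hectares = 2.05 × 10^6 m²
ΔV = 0.0098 GL = 9800 m³
S = ΔV / (A × Δh) = 9800 m³ / (2.05 × 10^6 m² × 21.8 m) = 2.193 × 10^-4

S ≈ 2.2 × 10^-4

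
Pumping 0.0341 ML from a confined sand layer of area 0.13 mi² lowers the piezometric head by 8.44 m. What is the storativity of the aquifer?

S ≈ 1.2 × 10^-5

A = 0.13 mi² = 3.367 × 10^5 m²
ΔV = 0.0341 ML = 34.1 m³
S = ΔV / (A × Δh) = 34.1 m³ / (3.367 × 10^5 m² × 8.44 m) = 1.2 × 10^-5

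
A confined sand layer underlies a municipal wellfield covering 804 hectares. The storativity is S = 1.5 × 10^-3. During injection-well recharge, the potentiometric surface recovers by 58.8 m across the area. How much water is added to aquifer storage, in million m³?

ΔV ≈ 0.709 million m³

A = 804 hectares = 8.04 × 10^6 m²
ΔV = S × A × Δh = 0.0015 × 8.04 × 10^6 m² × 58.8 m = 7.091 × 10^5 m³
ΔV = 7.091 × 10^5 m³ = 0.7091 million m³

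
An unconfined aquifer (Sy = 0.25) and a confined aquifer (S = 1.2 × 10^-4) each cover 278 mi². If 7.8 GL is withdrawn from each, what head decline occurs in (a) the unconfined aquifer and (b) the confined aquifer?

Δh_u ≈ 0.0433 m; Δh_c ≈ 90.3 m

A = 278 mi² = 7.2 × 10^8 m²
ΔV = 7.8 GL = 7.8 × 10^6 m³
Unconfined: Δh_u = ΔV/(Sy·A) = 7.8 × 10^6/(0.25 × 7.2 × 10^8) = 0.04333 m
Confined: Δh_c = ΔV/(S·A) = 7.8 × 10^6/(1.2 × 10^-4 × 7.2 × 10^8) = 90.28 m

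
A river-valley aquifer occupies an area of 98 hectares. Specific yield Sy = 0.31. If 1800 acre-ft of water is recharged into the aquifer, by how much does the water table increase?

A = 98 hectares = 9.8 × 10^5 m²
ΔV = 1800 acre-ft = 2.22 × 10^6 m³
Δh = ΔV / (Sy × A) = 2.22 × 10^6 m³ / (0.31 × 9.8 × 10^5 m²) = 7.308 m

Δh ≈ 7.31 m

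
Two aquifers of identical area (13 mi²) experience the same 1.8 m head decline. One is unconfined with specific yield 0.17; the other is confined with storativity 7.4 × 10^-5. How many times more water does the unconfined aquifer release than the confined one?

ΔV_u / ΔV_c ≈ 2300

A = 13 mi² = 3.367 × 10^7 m²
Unconfined: ΔV_u = Sy × A × Δh = 0.17 × 3.367 × 10^7 × 1.8 = 1.03 × 10^7 m³
Confined: ΔV_c = S × A × Δh = 7.4 × 10^-5 × 3.367 × 10^7 × 1.8 = 4485 m³
Ratio = ΔV_u / ΔV_c = Sy / S = 0.17 / 7.4 × 10^-5 = 2297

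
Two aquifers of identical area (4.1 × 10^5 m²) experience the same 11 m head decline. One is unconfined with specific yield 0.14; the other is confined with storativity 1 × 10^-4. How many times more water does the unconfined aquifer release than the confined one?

Unconfined: ΔV_u = Sy × A × Δh = 0.14 × 4.1 × 10^5 × 11 = 6.314 × 10^5 m³
Confined: ΔV_c = S × A × Δh = 1 × 10^-4 × 4.1 × 10^5 × 11 = 451 m³
Ratio = ΔV_u / ΔV_c = Sy / S = 0.14 / 1 × 10^-4 = 1400

ΔV_u / ΔV_c ≈ 1400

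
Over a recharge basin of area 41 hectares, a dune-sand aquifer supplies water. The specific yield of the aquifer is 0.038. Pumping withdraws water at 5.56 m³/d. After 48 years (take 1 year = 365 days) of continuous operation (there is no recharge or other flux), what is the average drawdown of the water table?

A = 41 hectares = 4.1 × 10^5 m²
t = 48 years = 17520 d
ΔV = Q × t = 5.56 m³/d × 17520 d = 97410 m³
Δh = ΔV / (Sy × A) = 97410 / (0.038 × 4.1 × 10^5) = 6.252 m

Δh ≈ 6.25 m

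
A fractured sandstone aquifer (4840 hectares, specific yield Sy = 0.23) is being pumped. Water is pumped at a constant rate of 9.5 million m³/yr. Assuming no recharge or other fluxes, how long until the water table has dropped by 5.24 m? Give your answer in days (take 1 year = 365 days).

t ≈ 2240 days

A = 4840 hectares = 4.84 × 10^7 m²
ΔV = Sy × A × Δh = 0.23 × 4.84 × 10^7 × 5.24 = 5.833 × 10^7 m³
Q = 9.5 million m³/yr = 26030 m³/d
t = ΔV / Q = 5.833 × 10^7 m³ / 26030 m³/d = 2241 d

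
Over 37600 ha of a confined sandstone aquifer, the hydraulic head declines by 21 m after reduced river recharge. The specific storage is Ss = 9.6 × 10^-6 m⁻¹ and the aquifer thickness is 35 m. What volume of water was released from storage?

ΔV ≈ 2.65 × 10^6 m³

S = Ss × b = 9.6 × 10^-6 m⁻¹ × 35 m = 3.36 × 10^-4
A = 37600 ha = 3.76 × 10^8 m²
ΔV = S × A × Δh = 3.36 × 10^-4 × 3.76 × 10^8 m² × 21 m = 2.653 × 10^6 m³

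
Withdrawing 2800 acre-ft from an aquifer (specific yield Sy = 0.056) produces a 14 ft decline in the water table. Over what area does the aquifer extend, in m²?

Δh = 14 ft = 4.267 m
ΔV = 2800 acre-ft = 3.454 × 10^6 m³
A = ΔV / (Sy × Δh) = 3.454 × 10^6 / (0.056 × 4.267) = 1.445 × 10^7 m²

A ≈ 1.45 × 10^7 m²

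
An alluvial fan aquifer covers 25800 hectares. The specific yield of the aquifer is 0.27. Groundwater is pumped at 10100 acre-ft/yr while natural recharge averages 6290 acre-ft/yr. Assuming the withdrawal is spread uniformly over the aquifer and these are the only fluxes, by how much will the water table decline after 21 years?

Δh ≈ 1.42 m

A = 25800 hectares = 2.58 × 10^8 m²
Net abstraction = 10100 − 6290 = 3810 acre-ft/yr
Q_net = 3810 acre-ft/yr = 12880 m³/d
t = 21 years = 7665 d
ΔV = Q × t = 12880 m³/d × 7665 d = 9.869 × 10^7 m³
Δh = ΔV / (Sy × A) = 9.869 × 10^7 / (0.27 × 2.58 × 10^8) = 1.417 m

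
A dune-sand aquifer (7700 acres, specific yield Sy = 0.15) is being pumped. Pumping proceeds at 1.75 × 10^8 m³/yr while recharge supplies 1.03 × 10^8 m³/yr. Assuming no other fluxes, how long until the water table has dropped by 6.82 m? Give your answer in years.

A = 7700 acres = 3.116 × 10^7 m²
ΔV = Sy × A × Δh = 0.15 × 3.116 × 10^7 × 6.82 = 3.188 × 10^7 m³
Net withdrawal = 1.75 × 10^8 − 1.03 × 10^8 = 7.2 × 10^7 m³/yr = 1.973 × 10^5 m³/d
t = ΔV / Q = 3.188 × 10^7 m³ / 1.973 × 10^5 m³/d = 161.6 d
t = 161.6 d ≈ 0.4427 years

t ≈ 0.443 years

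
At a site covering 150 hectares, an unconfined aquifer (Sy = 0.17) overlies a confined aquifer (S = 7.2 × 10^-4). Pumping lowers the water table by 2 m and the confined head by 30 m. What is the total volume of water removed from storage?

A = 150 hectares = 1.5 × 10^6 m²
Unconfined: ΔV_u = Sy × A × Δh_u = 0.17 × 1.5 × 10^6 × 2 = 5.1 × 10^5 m³
Confined: ΔV_c = S × A × Δh_c = 7.2 × 10^-4 × 1.5 × 10^6 × 30 = 32400 m³
Total ΔV = 5.1 × 10^5 + 32400 = 5.424 × 10^5 m³

ΔV ≈ 5.42 × 10^5 m³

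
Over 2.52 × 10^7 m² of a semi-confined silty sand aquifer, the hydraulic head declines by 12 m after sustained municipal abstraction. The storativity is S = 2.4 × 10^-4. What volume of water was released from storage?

ΔV ≈ 72600 m³

ΔV = S × A × Δh = 2.4 × 10^-4 × 2.52 × 10^7 m² × 12 m = 72580 m³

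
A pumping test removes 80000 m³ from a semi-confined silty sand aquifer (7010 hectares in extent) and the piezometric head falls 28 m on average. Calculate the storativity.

A = 7010 hectares = 7.01 × 10^7 m²
S = ΔV / (A × Δh) = 80000 m³ / (7.01 × 10^7 m² × 28 m) = 4.076 × 10^-5

S ≈ 4.1 × 10^-5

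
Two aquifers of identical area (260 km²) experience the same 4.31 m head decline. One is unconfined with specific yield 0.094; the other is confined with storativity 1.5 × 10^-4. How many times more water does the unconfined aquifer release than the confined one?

A = 260 km² = 2.6 × 10^8 m²
Unconfined: ΔV_u = Sy × A × Δh = 0.094 × 2.6 × 10^8 × 4.31 = 1.053 × 10^8 m³
Confined: ΔV_c = S × A × Δh = 1.5 × 10^-4 × 2.6 × 10^8 × 4.31 = 1.681 × 10^5 m³
Ratio = ΔV_u / ΔV_c = Sy / S = 0.094 / 1.5 × 10^-4 = 626.7

ΔV_u / ΔV_c ≈ 627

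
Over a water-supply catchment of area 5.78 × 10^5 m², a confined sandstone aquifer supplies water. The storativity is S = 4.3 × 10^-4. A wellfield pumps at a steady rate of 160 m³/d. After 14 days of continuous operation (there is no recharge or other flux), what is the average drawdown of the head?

Δh ≈ 9.01 m

ΔV = Q × t = 160 m³/d × 14 d = 2240 m³
Δh = ΔV / (S × A) = 2240 / (4.3 × 10^-4 × 5.78 × 10^5) = 9.013 m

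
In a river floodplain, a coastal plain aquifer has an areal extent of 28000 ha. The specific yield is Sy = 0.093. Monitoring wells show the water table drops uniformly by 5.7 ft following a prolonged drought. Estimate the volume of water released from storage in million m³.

A = 28000 ha = 2.8 × 10^8 m²
Δh = 5.7 ft = 1.737 m
ΔV = Sy × A × Δh = 0.093 × 2.8 × 10^8 m² × 1.737 m = 4.524 × 10^7 m³
ΔV = 4.524 × 10^7 m³ = 45.24 million m³

ΔV ≈ 45.2 million m³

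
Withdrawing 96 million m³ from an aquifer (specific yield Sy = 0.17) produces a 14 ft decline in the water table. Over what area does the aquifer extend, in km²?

A ≈ 132 km²

Δh = 14 ft = 4.267 m
ΔV = 96 million m³ = 9.6 × 10^7 m³
A = ΔV / (Sy × Δh) = 9.6 × 10^7 / (0.17 × 4.267) = 1.323 × 10^8 m²
A = 1.323 × 10^8 m² = 132.3 km²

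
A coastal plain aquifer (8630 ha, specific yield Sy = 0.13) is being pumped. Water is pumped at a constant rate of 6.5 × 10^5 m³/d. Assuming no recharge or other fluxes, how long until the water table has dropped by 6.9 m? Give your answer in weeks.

t ≈ 17 weeks

A = 8630 ha = 8.63 × 10^7 m²
ΔV = Sy × A × Δh = 0.13 × 8.63 × 10^7 × 6.9 = 7.741 × 10^7 m³
t = ΔV / Q = 7.741 × 10^7 m³ / 6.5 × 10^5 m³/d = 119.1 d
t = 119.1 d ≈ 17.01 weeks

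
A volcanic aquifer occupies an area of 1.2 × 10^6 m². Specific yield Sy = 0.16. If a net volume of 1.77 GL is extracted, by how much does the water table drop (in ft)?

ΔV = 1.77 GL = 1.77 × 10^6 m³
Δh = ΔV / (Sy × A) = 1.77 × 10^6 m³ / (0.16 × 1.2 × 10^6 m²) = 9.219 m
Δh = 9.219 m = 30.25 ft

Δh ≈ 30.2 ft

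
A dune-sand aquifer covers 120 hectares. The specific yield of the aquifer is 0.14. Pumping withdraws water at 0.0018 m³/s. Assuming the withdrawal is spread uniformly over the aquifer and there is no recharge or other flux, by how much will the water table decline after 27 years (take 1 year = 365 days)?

A = 120 hectares = 1.2 × 10^6 m²
Q = 0.0018 m³/s = 155.5 m³/d
t = 27 years = 9855 d
ΔV = Q × t = 155.5 m³/d × 9855 d = 1.533 × 10^6 m³
Δh = ΔV / (Sy × A) = 1.533 × 10^6 / (0.14 × 1.2 × 10^6) = 9.123 m

Δh ≈ 9.12 m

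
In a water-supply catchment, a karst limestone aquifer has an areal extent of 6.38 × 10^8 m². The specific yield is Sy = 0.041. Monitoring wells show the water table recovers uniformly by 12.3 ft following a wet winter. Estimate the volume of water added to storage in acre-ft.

Δh = 12.3 ft = 3.749 m
ΔV = Sy × A × Δh = 0.041 × 6.38 × 10^8 m² × 3.749 m = 9.807 × 10^7 m³
ΔV = 9.807 × 10^7 m³ = 79500 acre-ft

ΔV ≈ 79500 acre-ft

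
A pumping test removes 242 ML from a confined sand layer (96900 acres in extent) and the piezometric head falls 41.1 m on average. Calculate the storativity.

A = 96900 acres = 3.921 × 10^8 m²
ΔV = 242 ML = 2.42 × 10^5 m³
S = ΔV / (A × Δh) = 2.42 × 10^5 m³ / (3.921 × 10^8 m² × 41.1 m) = 1.502 × 10^-5

S ≈ 1.5 × 10^-5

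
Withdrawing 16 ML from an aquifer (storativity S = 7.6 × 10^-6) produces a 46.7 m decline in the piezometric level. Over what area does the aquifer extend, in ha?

A ≈ 4510 ha

ΔV = 16 ML = 16000 m³
A = ΔV / (S × Δh) = 16000 / (7.6 × 10^-6 × 46.7) = 4.508 × 10^7 m²
A = 4.508 × 10^7 m² = 4508 ha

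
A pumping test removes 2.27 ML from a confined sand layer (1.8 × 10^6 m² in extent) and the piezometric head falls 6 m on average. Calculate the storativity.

S ≈ 2.1 × 10^-4

ΔV = 2.27 ML = 2270 m³
S = ΔV / (A × Δh) = 2270 m³ / (1.8 × 10^6 m² × 6 m) = 2.102 × 10^-4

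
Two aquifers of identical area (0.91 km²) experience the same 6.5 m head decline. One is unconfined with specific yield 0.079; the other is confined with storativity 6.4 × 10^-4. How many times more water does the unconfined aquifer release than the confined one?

A = 0.91 km² = 9.1 × 10^5 m²
Unconfined: ΔV_u = Sy × A × Δh = 0.079 × 9.1 × 10^5 × 6.5 = 4.673 × 10^5 m³
Confined: ΔV_c = S × A × Δh = 6.4 × 10^-4 × 9.1 × 10^5 × 6.5 = 3786 m³
Ratio = ΔV_u / ΔV_c = Sy / S = 0.079 / 6.4 × 10^-4 = 123.4

ΔV_u / ΔV_c ≈ 123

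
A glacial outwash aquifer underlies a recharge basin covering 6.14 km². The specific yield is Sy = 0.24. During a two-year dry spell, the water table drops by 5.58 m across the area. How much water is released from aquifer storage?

A = 6.14 km² = 6.14 × 10^6 m²
ΔV = Sy × A × Δh = 0.24 × 6.14 × 10^6 m² × 5.58 m = 8.223 × 10^6 m³

ΔV ≈ 8.22 × 10^6 m³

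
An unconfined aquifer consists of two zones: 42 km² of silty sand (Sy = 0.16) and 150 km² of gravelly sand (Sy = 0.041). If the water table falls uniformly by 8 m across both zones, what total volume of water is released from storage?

ΔV ≈ 1.03 × 10^8 m³

A₁ = 42 km² = 4.2 × 10^7 m²; A₂ = 150 km² = 1.5 × 10^8 m²
ΔV₁ = 0.16 × 4.2 × 10^7 × 8 = 5.376 × 10^7 m³
ΔV₂ = 0.041 × 1.5 × 10^8 × 8 = 4.92 × 10^7 m³
ΔV = ΔV₁ + ΔV₂ = 1.03 × 10^8 m³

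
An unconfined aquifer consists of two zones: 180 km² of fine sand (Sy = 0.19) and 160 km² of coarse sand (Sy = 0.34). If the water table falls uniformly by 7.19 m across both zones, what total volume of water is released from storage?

A₁ = 180 km² = 1.8 × 10^8 m²; A₂ = 160 km² = 1.6 × 10^8 m²
ΔV₁ = 0.19 × 1.8 × 10^8 × 7.19 = 2.459 × 10^8 m³
ΔV₂ = 0.34 × 1.6 × 10^8 × 7.19 = 3.911 × 10^8 m³
ΔV = ΔV₁ + ΔV₂ = 6.37 × 10^8 m³

ΔV ≈ 6.37 × 10^8 m³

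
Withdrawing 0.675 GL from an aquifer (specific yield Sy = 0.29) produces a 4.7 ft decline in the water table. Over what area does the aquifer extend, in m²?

Δh = 4.7 ft = 1.433 m
ΔV = 0.675 GL = 6.75 × 10^5 m³
A = ΔV / (Sy × Δh) = 6.75 × 10^5 / (0.29 × 1.433) = 1.625 × 10^6 m²

A ≈ 1.62 × 10^6 m²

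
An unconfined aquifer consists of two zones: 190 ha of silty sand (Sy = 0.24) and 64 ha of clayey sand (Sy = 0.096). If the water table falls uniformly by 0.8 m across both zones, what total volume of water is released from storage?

ΔV ≈ 4.14 × 10^5 m³

A₁ = 190 ha = 1.9 × 10^6 m²; A₂ = 64 ha = 6.4 × 10^5 m²
ΔV₁ = 0.24 × 1.9 × 10^6 × 0.8 = 3.648 × 10^5 m³
ΔV₂ = 0.096 × 6.4 × 10^5 × 0.8 = 49150 m³
ΔV = ΔV₁ + ΔV₂ = 4.14 × 10^5 m³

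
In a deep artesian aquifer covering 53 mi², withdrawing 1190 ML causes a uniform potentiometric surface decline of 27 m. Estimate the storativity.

A = 53 mi² = 1.373 × 10^8 m²
ΔV = 1190 ML = 1.19 × 10^6 m³
S = ΔV / (A × Δh) = 1.19 × 10^6 m³ / (1.373 × 10^8 m² × 27 m) = 3.211 × 10^-4

S ≈ 3.2 × 10^-4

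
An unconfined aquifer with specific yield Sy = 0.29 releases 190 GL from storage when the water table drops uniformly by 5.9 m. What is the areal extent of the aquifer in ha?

ΔV = 190 GL = 1.9 × 10^8 m³
A = ΔV / (Sy × Δh) = 1.9 × 10^8 / (0.29 × 5.9) = 1.11 × 10^8 m²
A = 1.11 × 10^8 m² = 11100 ha

A ≈ 11100 ha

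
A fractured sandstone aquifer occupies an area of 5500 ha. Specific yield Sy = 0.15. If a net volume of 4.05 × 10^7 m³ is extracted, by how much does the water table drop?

A = 5500 ha = 5.5 × 10^7 m²
Δh = ΔV / (Sy × A) = 4.05 × 10^7 m³ / (0.15 × 5.5 × 10^7 m²) = 4.909 m

Δh ≈ 4.91 m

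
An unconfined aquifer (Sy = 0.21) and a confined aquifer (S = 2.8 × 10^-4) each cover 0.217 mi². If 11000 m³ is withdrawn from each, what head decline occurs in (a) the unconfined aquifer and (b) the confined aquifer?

Δh_u ≈ 0.0932 m; Δh_c ≈ 69.9 m

A = 0.217 mi² = 5.62 × 10^5 m²
Unconfined: Δh_u = ΔV/(Sy·A) = 11000/(0.21 × 5.62 × 10^5) = 0.0932 m
Confined: Δh_c = ΔV/(S·A) = 11000/(2.8 × 10^-4 × 5.62 × 10^5) = 69.9 m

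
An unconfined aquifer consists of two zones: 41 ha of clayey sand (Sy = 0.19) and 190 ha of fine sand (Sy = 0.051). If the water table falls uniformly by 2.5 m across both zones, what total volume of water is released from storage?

A₁ = 41 ha = 4.1 × 10^5 m²; A₂ = 190 ha = 1.9 × 10^6 m²
ΔV₁ = 0.19 × 4.1 × 10^5 × 2.5 = 1.948 × 10^5 m³
ΔV₂ = 0.051 × 1.9 × 10^6 × 2.5 = 2.422 × 10^5 m³
ΔV = ΔV₁ + ΔV₂ = 4.37 × 10^5 m³

ΔV ≈ 4.37 × 10^5 m³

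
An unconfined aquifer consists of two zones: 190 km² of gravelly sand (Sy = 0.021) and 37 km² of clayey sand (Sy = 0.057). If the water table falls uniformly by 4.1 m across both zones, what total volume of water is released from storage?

ΔV ≈ 2.5 × 10^7 m³

A₁ = 190 km² = 1.9 × 10^8 m²; A₂ = 37 km² = 3.7 × 10^7 m²
ΔV₁ = 0.021 × 1.9 × 10^8 × 4.1 = 1.636 × 10^7 m³
ΔV₂ = 0.057 × 3.7 × 10^7 × 4.1 = 8.647 × 10^6 m³
ΔV = ΔV₁ + ΔV₂ = 2.501 × 10^7 m³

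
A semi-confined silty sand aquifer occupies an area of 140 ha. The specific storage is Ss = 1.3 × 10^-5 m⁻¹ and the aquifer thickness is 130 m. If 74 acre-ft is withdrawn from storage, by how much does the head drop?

Δh ≈ 38.6 m

S = Ss × b = 1.3 × 10^-5 m⁻¹ × 130 m = 1.69 × 10^-3
A = 140 ha = 1.4 × 10^6 m²
ΔV = 74 acre-ft = 91280 m³
Δh = ΔV / (S × A) = 91280 m³ / (0.00169 × 1.4 × 10^6 m²) = 38.58 m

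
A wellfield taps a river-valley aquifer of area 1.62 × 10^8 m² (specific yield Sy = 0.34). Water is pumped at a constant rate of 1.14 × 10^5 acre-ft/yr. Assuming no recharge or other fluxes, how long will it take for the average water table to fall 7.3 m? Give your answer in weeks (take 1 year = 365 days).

ΔV = Sy × A × Δh = 0.34 × 1.62 × 10^8 × 7.3 = 4.021 × 10^8 m³
Q = 1.14 × 10^5 acre-ft/yr = 3.853 × 10^5 m³/d
t = ΔV / Q = 4.021 × 10^8 m³ / 3.853 × 10^5 m³/d = 1044 d
t = 1044 d ≈ 149.1 weeks

t ≈ 149 weeks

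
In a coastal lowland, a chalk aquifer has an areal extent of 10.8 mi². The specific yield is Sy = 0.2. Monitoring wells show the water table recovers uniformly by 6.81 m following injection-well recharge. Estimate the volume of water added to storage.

ΔV ≈ 3.81 × 10^7 m³

A = 10.8 mi² = 2.797 × 10^7 m²
ΔV = Sy × A × Δh = 0.2 × 2.797 × 10^7 m² × 6.81 m = 3.81 × 10^7 m³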